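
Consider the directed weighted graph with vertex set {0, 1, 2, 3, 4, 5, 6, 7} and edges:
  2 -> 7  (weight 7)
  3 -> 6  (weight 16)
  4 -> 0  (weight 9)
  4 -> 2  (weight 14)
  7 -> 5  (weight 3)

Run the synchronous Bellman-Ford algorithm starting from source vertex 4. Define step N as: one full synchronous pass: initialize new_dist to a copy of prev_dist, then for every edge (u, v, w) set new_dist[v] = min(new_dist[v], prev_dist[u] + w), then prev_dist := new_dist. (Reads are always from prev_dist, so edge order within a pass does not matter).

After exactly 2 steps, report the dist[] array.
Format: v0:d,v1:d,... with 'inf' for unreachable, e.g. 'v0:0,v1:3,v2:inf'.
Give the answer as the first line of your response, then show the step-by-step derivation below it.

v0:9,v1:inf,v2:14,v3:inf,v4:0,v5:inf,v6:inf,v7:21

step 1: dist = v0:9,v1:inf,v2:14,v3:inf,v4:0,v5:inf,v6:inf,v7:inf
step 2: dist = v0:9,v1:inf,v2:14,v3:inf,v4:0,v5:inf,v6:inf,v7:21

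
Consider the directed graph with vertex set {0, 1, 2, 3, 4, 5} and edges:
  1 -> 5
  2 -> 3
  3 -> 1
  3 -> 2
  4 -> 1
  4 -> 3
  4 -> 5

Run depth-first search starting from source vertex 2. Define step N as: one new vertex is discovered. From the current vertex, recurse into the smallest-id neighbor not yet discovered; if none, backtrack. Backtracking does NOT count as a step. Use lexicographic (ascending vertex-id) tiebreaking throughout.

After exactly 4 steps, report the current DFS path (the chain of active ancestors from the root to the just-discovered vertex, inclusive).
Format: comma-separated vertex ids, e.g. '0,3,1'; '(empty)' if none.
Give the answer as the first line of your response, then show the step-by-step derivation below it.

2,3,1,5

step 1: discover 2; path=2; order=2
step 2: discover 3; path=2>3; order=2,3
step 3: discover 1; path=2>3>1; order=2,3,1
step 4: discover 5; path=2>3>1>5; order=2,3,1,5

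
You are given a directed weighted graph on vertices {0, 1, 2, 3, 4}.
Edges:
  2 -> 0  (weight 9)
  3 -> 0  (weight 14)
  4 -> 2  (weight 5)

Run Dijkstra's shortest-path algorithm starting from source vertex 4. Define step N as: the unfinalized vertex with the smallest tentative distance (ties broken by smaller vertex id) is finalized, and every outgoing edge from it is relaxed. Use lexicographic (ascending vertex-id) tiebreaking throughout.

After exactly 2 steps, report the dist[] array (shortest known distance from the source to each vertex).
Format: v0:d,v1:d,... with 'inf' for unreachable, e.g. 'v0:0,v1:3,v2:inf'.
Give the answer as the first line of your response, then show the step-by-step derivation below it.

v0:14,v1:inf,v2:5,v3:inf,v4:0

step 1: dist = v0:inf,v1:inf,v2:5,v3:inf,v4:0
step 2: dist = v0:14,v1:inf,v2:5,v3:inf,v4:0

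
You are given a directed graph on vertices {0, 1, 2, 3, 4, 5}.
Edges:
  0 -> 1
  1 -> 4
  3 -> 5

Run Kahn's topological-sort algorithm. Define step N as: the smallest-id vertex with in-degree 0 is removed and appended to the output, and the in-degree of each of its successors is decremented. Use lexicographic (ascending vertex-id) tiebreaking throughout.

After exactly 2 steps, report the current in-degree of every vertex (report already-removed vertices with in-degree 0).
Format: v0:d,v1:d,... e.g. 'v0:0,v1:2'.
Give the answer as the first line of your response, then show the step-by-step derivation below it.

v0:0,v1:0,v2:0,v3:0,v4:0,v5:1

step 1: output 0; order=[0]; indeg=(0,0,0,0,1,1)
step 2: output 1; order=[0,1]; indeg=(0,0,0,0,0,1)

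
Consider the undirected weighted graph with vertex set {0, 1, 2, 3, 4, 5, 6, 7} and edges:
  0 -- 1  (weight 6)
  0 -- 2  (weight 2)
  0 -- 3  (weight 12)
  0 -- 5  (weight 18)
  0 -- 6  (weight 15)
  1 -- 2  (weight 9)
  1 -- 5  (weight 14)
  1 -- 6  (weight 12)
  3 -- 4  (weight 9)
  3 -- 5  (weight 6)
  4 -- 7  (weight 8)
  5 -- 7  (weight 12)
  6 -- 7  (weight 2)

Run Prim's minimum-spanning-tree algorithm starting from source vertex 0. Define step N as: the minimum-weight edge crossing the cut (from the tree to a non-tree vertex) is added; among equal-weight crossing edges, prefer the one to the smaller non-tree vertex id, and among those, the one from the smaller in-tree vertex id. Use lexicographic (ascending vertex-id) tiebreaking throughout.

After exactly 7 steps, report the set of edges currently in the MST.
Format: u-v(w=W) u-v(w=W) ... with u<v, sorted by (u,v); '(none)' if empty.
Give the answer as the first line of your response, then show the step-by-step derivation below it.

0-1(w=6) 0-2(w=2) 0-3(w=12) 3-4(w=9) 3-5(w=6) 4-7(w=8) 6-7(w=2)

step 1: add edge 0-2 (w=2); MST = {0-2(w=2)}
step 2: add edge 0-1 (w=6); MST = {0-1(w=6) 0-2(w=2)}
step 3: add edge 0-3 (w=12); MST = {0-1(w=6) 0-2(w=2) 0-3(w=12)}
step 4: add edge 3-5 (w=6); MST = {0-1(w=6) 0-2(w=2) 0-3(w=12) 3-5(w=6)}
step 5: add edge 3-4 (w=9); MST = {0-1(w=6) 0-2(w=2) 0-3(w=12) 3-4(w=9) 3-5(w=6)}
step 6: add edge 4-7 (w=8); MST = {0-1(w=6) 0-2(w=2) 0-3(w=12) 3-4(w=9) 3-5(w=6) 4-7(w=8)}
step 7: add edge 6-7 (w=2); MST = {0-1(w=6) 0-2(w=2) 0-3(w=12) 3-4(w=9) 3-5(w=6) 4-7(w=8) 6-7(w=2)}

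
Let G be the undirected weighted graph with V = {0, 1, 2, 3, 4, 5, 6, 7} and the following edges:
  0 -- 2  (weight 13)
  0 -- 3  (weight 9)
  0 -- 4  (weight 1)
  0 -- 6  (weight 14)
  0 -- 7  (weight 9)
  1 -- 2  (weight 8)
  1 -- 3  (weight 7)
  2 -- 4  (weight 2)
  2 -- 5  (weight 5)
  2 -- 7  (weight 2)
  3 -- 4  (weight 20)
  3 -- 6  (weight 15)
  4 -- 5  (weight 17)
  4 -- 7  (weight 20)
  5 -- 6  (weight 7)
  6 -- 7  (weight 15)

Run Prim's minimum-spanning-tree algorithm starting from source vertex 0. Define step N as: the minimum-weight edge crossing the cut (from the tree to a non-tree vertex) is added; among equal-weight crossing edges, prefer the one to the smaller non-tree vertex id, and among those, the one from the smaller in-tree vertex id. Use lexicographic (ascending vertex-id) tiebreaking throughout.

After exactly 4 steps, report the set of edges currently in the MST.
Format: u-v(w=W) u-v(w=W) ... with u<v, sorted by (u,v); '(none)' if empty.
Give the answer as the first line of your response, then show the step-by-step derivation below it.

0-4(w=1) 2-4(w=2) 2-5(w=5) 2-7(w=2)

step 1: add edge 0-4 (w=1); MST = {0-4(w=1)}
step 2: add edge 2-4 (w=2); MST = {0-4(w=1) 2-4(w=2)}
step 3: add edge 2-7 (w=2); MST = {0-4(w=1) 2-4(w=2) 2-7(w=2)}
step 4: add edge 2-5 (w=5); MST = {0-4(w=1) 2-4(w=2) 2-5(w=5) 2-7(w=2)}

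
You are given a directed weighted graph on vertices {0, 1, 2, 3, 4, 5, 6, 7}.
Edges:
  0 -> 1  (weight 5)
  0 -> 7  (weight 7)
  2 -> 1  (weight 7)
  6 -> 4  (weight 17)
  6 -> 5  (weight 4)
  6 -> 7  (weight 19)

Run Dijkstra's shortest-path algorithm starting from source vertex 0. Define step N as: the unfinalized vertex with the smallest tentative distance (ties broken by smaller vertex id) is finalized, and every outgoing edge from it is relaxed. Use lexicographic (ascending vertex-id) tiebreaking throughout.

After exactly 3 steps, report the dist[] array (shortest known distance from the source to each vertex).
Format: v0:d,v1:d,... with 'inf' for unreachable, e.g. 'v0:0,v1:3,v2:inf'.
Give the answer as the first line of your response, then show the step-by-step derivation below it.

v0:0,v1:5,v2:inf,v3:inf,v4:inf,v5:inf,v6:inf,v7:7

step 1: dist = v0:0,v1:5,v2:inf,v3:inf,v4:inf,v5:inf,v6:inf,v7:7
step 2: dist = v0:0,v1:5,v2:inf,v3:inf,v4:inf,v5:inf,v6:inf,v7:7
step 3: dist = v0:0,v1:5,v2:inf,v3:inf,v4:inf,v5:inf,v6:inf,v7:7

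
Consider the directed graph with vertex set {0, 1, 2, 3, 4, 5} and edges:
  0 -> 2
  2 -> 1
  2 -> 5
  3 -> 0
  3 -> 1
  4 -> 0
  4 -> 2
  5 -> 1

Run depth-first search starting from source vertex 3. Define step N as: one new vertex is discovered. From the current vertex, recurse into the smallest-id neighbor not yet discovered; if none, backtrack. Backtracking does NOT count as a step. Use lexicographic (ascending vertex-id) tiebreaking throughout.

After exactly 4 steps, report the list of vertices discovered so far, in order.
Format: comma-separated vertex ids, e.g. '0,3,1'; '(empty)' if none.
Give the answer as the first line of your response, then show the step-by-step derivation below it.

3,0,2,1

step 1: discover 3; path=3; order=3
step 2: discover 0; path=3>0; order=3,0
step 3: discover 2; path=3>0>2; order=3,0,2
step 4: discover 1; path=3>0>2>1; order=3,0,2,1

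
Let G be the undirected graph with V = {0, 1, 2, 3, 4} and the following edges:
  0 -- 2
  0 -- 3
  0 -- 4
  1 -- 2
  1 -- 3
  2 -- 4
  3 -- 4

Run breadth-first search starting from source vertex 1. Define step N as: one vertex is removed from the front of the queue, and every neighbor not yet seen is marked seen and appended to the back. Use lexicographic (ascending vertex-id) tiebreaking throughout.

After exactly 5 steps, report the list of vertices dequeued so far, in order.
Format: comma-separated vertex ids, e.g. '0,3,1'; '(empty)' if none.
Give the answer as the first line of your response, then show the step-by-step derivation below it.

1,2,3,0,4

step 1: dequeue 1; queue=[2,3]; order=1
step 2: dequeue 2; queue=[3,0,4]; order=1,2
step 3: dequeue 3; queue=[0,4]; order=1,2,3
step 4: dequeue 0; queue=[4]; order=1,2,3,0
step 5: dequeue 4; queue=[(empty)]; order=1,2,3,0,4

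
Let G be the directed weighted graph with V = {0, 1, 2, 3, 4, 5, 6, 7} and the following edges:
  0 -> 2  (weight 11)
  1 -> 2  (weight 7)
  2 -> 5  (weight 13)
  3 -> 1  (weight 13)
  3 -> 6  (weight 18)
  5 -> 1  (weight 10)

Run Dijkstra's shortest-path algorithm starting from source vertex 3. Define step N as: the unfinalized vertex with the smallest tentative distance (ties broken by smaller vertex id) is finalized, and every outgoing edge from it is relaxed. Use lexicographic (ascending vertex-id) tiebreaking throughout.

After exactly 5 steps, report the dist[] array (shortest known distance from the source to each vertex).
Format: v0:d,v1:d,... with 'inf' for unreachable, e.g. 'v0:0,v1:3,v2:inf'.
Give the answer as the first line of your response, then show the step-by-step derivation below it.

v0:inf,v1:13,v2:20,v3:0,v4:inf,v5:33,v6:18,v7:inf

step 1: dist = v0:inf,v1:13,v2:inf,v3:0,v4:inf,v5:inf,v6:18,v7:inf
step 2: dist = v0:inf,v1:13,v2:20,v3:0,v4:inf,v5:inf,v6:18,v7:inf
step 3: dist = v0:inf,v1:13,v2:20,v3:0,v4:inf,v5:inf,v6:18,v7:inf
step 4: dist = v0:inf,v1:13,v2:20,v3:0,v4:inf,v5:33,v6:18,v7:inf
step 5: dist = v0:inf,v1:13,v2:20,v3:0,v4:inf,v5:33,v6:18,v7:inf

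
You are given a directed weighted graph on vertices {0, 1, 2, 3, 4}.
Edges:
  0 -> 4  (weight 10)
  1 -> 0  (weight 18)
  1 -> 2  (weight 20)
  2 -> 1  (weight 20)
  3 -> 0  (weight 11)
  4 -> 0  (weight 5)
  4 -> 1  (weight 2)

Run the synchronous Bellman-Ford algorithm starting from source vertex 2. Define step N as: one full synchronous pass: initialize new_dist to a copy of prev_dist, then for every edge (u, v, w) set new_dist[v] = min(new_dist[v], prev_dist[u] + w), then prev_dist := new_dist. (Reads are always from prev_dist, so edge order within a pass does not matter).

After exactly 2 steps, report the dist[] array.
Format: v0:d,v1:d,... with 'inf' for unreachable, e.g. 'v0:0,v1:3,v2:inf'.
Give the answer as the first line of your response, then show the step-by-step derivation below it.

v0:38,v1:20,v2:0,v3:inf,v4:inf

step 1: dist = v0:inf,v1:20,v2:0,v3:inf,v4:inf
step 2: dist = v0:38,v1:20,v2:0,v3:inf,v4:inf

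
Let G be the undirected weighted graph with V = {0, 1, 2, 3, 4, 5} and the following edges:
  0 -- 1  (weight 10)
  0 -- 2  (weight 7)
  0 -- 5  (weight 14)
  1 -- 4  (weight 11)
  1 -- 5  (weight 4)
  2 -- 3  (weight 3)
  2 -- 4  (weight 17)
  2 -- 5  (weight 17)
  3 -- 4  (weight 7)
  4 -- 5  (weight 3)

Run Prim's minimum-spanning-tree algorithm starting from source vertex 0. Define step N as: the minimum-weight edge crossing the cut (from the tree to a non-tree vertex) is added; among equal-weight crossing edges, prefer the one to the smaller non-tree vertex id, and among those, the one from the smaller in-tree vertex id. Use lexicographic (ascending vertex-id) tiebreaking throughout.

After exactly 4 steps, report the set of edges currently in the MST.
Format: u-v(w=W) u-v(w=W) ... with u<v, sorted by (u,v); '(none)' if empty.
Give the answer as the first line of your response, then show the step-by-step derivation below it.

0-2(w=7) 2-3(w=3) 3-4(w=7) 4-5(w=3)

step 1: add edge 0-2 (w=7); MST = {0-2(w=7)}
step 2: add edge 2-3 (w=3); MST = {0-2(w=7) 2-3(w=3)}
step 3: add edge 3-4 (w=7); MST = {0-2(w=7) 2-3(w=3) 3-4(w=7)}
step 4: add edge 4-5 (w=3); MST = {0-2(w=7) 2-3(w=3) 3-4(w=7) 4-5(w=3)}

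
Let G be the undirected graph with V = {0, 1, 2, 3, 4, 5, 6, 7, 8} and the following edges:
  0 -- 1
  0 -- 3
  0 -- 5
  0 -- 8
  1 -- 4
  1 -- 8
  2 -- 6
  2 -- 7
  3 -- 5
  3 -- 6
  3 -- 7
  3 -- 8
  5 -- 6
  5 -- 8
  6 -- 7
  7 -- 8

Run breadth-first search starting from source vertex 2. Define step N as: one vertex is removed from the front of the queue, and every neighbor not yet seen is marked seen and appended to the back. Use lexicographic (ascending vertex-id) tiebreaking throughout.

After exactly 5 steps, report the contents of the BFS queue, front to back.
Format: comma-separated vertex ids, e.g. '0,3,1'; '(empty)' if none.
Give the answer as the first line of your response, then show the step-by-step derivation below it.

8,0

step 1: dequeue 2; queue=[6,7]; order=2
step 2: dequeue 6; queue=[7,3,5]; order=2,6
step 3: dequeue 7; queue=[3,5,8]; order=2,6,7
step 4: dequeue 3; queue=[5,8,0]; order=2,6,7,3
step 5: dequeue 5; queue=[8,0]; order=2,6,7,3,5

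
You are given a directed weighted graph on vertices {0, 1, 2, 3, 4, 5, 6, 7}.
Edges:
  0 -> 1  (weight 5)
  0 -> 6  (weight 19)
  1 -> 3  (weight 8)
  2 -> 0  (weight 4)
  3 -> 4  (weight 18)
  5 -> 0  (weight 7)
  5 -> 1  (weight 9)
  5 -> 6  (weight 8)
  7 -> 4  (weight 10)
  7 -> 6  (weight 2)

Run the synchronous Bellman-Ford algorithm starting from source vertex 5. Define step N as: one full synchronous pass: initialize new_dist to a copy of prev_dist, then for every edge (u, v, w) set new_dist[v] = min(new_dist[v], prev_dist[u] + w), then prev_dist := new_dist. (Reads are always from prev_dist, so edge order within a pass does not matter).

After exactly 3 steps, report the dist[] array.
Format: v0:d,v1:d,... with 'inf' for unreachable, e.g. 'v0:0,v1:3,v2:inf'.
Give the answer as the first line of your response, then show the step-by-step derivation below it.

v0:7,v1:9,v2:inf,v3:17,v4:35,v5:0,v6:8,v7:inf

step 1: dist = v0:7,v1:9,v2:inf,v3:inf,v4:inf,v5:0,v6:8,v7:inf
step 2: dist = v0:7,v1:9,v2:inf,v3:17,v4:inf,v5:0,v6:8,v7:inf
step 3: dist = v0:7,v1:9,v2:inf,v3:17,v4:35,v5:0,v6:8,v7:inf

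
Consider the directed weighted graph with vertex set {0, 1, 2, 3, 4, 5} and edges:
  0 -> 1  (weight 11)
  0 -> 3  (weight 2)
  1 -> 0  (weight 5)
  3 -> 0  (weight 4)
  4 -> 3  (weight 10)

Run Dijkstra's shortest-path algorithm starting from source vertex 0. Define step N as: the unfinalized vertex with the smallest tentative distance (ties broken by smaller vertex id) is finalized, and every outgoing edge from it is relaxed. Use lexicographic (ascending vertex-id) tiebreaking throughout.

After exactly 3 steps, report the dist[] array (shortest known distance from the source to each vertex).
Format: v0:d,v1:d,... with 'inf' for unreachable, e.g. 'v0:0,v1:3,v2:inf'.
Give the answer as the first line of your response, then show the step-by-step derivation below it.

v0:0,v1:11,v2:inf,v3:2,v4:inf,v5:inf

step 1: dist = v0:0,v1:11,v2:inf,v3:2,v4:inf,v5:inf
step 2: dist = v0:0,v1:11,v2:inf,v3:2,v4:inf,v5:inf
step 3: dist = v0:0,v1:11,v2:inf,v3:2,v4:inf,v5:inf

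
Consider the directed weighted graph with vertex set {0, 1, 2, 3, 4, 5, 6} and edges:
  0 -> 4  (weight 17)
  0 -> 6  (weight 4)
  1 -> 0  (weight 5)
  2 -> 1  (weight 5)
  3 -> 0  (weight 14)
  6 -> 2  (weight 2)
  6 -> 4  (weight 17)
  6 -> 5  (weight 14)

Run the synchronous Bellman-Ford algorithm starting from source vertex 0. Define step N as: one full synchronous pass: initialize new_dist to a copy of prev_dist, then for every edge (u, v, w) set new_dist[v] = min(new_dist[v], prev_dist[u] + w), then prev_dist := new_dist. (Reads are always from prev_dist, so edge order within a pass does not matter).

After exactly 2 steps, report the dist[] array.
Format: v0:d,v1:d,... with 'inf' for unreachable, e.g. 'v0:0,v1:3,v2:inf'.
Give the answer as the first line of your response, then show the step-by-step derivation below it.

v0:0,v1:inf,v2:6,v3:inf,v4:17,v5:18,v6:4

step 1: dist = v0:0,v1:inf,v2:inf,v3:inf,v4:17,v5:inf,v6:4
step 2: dist = v0:0,v1:inf,v2:6,v3:inf,v4:17,v5:18,v6:4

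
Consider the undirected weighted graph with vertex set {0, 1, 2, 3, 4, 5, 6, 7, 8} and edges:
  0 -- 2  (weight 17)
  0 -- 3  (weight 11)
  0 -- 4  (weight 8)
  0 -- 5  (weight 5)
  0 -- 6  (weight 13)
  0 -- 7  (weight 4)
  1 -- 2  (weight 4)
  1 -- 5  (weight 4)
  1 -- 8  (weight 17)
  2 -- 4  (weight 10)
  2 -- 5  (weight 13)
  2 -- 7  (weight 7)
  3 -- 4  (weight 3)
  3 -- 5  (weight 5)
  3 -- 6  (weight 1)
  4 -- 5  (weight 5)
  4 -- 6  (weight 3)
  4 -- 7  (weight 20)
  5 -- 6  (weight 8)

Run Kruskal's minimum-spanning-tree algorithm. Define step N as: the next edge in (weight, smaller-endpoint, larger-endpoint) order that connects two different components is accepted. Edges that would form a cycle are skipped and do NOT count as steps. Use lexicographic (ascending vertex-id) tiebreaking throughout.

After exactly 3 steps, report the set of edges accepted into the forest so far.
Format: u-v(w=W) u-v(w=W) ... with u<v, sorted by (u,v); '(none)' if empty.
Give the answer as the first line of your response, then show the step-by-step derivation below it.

0-7(w=4) 3-4(w=3) 3-6(w=1)

step 1: add edge 3-6 (w=1); MST = {3-6(w=1)}
step 2: add edge 3-4 (w=3); MST = {3-4(w=3) 3-6(w=1)}
step 3: add edge 0-7 (w=4); MST = {0-7(w=4) 3-4(w=3) 3-6(w=1)}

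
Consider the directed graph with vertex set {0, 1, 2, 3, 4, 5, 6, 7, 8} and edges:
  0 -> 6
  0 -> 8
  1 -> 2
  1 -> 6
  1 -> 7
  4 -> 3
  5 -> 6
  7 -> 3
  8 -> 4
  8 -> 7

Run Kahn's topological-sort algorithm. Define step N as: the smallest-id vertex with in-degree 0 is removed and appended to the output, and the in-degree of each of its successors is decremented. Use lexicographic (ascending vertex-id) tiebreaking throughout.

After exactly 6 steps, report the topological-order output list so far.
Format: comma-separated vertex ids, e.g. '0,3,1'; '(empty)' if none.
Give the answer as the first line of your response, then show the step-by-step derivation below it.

0,1,2,5,6,8

step 1: output 0; order=[0]; indeg=(0,0,1,2,1,0,2,2,0)
step 2: output 1; order=[0,1]; indeg=(0,0,0,2,1,0,1,1,0)
step 3: output 2; order=[0,1,2]; indeg=(0,0,0,2,1,0,1,1,0)
step 4: output 5; order=[0,1,2,5]; indeg=(0,0,0,2,1,0,0,1,0)
step 5: output 6; order=[0,1,2,5,6]; indeg=(0,0,0,2,1,0,0,1,0)
step 6: output 8; order=[0,1,2,5,6,8]; indeg=(0,0,0,2,0,0,0,0,0)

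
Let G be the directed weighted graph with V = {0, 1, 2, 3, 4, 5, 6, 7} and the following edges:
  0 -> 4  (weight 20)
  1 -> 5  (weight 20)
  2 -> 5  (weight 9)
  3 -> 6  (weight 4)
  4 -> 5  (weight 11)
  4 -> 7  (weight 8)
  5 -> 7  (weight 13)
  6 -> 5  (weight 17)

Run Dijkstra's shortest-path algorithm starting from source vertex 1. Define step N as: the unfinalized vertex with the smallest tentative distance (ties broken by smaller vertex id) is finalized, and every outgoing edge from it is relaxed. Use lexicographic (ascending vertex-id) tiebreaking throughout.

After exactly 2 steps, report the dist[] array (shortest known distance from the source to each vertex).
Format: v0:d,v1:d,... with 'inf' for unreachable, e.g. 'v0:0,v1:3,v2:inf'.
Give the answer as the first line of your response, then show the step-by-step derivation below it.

v0:inf,v1:0,v2:inf,v3:inf,v4:inf,v5:20,v6:inf,v7:33

step 1: dist = v0:inf,v1:0,v2:inf,v3:inf,v4:inf,v5:20,v6:inf,v7:inf
step 2: dist = v0:inf,v1:0,v2:inf,v3:inf,v4:inf,v5:20,v6:inf,v7:33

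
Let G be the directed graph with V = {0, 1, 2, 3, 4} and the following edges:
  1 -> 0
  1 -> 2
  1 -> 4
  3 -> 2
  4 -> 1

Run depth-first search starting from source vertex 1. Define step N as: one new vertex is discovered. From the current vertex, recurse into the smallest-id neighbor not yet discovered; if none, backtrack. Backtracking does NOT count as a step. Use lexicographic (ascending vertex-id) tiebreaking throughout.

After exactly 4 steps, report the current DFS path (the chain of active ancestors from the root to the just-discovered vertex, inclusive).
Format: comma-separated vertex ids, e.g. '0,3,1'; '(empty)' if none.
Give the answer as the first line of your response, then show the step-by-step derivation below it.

1,4

step 1: discover 1; path=1; order=1
step 2: discover 0; path=1>0; order=1,0
step 3: discover 2; path=1>2; order=1,0,2
step 4: discover 4; path=1>4; order=1,0,2,4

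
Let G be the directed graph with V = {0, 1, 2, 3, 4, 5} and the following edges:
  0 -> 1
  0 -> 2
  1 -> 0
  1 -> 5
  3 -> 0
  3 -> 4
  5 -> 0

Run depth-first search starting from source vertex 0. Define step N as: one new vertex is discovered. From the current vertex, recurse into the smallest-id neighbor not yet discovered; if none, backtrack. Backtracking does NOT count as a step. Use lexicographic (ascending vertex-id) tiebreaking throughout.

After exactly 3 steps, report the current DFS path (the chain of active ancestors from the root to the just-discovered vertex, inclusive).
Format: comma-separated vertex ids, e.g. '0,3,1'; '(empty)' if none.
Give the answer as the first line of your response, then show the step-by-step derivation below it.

0,1,5

step 1: discover 0; path=0; order=0
step 2: discover 1; path=0>1; order=0,1
step 3: discover 5; path=0>1>5; order=0,1,5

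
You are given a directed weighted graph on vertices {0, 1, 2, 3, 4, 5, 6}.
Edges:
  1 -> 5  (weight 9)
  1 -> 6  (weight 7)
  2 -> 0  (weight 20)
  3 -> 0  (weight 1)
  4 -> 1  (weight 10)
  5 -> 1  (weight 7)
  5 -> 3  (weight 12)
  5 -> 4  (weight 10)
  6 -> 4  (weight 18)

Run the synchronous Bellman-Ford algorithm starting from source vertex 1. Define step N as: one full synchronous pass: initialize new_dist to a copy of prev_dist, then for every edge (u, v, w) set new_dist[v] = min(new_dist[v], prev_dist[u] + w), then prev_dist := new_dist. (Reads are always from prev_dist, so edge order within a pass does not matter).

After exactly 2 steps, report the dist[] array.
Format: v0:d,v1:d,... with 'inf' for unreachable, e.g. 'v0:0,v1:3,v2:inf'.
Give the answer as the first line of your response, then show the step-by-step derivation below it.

v0:inf,v1:0,v2:inf,v3:21,v4:19,v5:9,v6:7

step 1: dist = v0:inf,v1:0,v2:inf,v3:inf,v4:inf,v5:9,v6:7
step 2: dist = v0:inf,v1:0,v2:inf,v3:21,v4:19,v5:9,v6:7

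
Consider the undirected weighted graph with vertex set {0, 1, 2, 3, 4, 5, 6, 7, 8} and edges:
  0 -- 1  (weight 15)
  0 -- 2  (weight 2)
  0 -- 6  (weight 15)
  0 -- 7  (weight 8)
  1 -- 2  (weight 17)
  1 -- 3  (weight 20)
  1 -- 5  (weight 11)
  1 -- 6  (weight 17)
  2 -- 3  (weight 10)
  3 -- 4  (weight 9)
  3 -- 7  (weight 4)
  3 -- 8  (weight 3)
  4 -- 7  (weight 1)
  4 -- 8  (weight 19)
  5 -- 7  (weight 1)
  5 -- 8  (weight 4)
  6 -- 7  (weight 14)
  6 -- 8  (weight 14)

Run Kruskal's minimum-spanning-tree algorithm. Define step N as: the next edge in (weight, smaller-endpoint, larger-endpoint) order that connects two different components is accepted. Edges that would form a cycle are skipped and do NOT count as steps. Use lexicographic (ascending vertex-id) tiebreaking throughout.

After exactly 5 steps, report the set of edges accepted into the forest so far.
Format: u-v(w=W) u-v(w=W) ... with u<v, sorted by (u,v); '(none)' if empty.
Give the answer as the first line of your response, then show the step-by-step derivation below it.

0-2(w=2) 3-7(w=4) 3-8(w=3) 4-7(w=1) 5-7(w=1)

step 1: add edge 4-7 (w=1); MST = {4-7(w=1)}
step 2: add edge 5-7 (w=1); MST = {4-7(w=1) 5-7(w=1)}
step 3: add edge 0-2 (w=2); MST = {0-2(w=2) 4-7(w=1) 5-7(w=1)}
step 4: add edge 3-8 (w=3); MST = {0-2(w=2) 3-8(w=3) 4-7(w=1) 5-7(w=1)}
step 5: add edge 3-7 (w=4); MST = {0-2(w=2) 3-7(w=4) 3-8(w=3) 4-7(w=1) 5-7(w=1)}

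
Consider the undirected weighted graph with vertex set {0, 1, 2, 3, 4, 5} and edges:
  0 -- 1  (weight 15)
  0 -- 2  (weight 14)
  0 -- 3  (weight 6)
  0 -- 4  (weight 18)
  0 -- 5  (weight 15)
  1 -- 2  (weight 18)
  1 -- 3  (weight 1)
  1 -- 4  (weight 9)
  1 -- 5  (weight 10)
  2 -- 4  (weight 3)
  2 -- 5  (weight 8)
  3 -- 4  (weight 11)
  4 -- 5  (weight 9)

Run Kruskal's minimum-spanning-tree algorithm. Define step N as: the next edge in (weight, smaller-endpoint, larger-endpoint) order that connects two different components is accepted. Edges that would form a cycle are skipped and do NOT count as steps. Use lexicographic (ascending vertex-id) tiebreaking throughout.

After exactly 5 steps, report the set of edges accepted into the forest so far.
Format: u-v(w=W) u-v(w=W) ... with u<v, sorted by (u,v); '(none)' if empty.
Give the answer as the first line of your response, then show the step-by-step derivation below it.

0-3(w=6) 1-3(w=1) 1-4(w=9) 2-4(w=3) 2-5(w=8)

step 1: add edge 1-3 (w=1); MST = {1-3(w=1)}
step 2: add edge 2-4 (w=3); MST = {1-3(w=1) 2-4(w=3)}
step 3: add edge 0-3 (w=6); MST = {0-3(w=6) 1-3(w=1) 2-4(w=3)}
step 4: add edge 2-5 (w=8); MST = {0-3(w=6) 1-3(w=1) 2-4(w=3) 2-5(w=8)}
step 5: add edge 1-4 (w=9); MST = {0-3(w=6) 1-3(w=1) 1-4(w=9) 2-4(w=3) 2-5(w=8)}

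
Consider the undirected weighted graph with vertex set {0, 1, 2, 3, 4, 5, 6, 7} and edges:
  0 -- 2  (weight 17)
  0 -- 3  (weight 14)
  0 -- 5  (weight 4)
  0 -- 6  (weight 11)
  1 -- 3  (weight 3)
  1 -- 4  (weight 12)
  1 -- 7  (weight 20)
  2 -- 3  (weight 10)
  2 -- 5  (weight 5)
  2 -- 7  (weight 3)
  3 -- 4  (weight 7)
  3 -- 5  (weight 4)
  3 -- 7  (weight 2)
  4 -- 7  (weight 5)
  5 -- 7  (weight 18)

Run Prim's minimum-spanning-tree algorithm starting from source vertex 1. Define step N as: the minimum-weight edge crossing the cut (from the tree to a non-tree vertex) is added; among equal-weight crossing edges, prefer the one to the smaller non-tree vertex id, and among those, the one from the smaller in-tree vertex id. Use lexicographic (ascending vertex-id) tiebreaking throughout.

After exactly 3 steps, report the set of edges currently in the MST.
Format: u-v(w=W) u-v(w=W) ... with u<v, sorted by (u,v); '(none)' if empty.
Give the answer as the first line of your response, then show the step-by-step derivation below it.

1-3(w=3) 2-7(w=3) 3-7(w=2)

step 1: add edge 1-3 (w=3); MST = {1-3(w=3)}
step 2: add edge 3-7 (w=2); MST = {1-3(w=3) 3-7(w=2)}
step 3: add edge 2-7 (w=3); MST = {1-3(w=3) 2-7(w=3) 3-7(w=2)}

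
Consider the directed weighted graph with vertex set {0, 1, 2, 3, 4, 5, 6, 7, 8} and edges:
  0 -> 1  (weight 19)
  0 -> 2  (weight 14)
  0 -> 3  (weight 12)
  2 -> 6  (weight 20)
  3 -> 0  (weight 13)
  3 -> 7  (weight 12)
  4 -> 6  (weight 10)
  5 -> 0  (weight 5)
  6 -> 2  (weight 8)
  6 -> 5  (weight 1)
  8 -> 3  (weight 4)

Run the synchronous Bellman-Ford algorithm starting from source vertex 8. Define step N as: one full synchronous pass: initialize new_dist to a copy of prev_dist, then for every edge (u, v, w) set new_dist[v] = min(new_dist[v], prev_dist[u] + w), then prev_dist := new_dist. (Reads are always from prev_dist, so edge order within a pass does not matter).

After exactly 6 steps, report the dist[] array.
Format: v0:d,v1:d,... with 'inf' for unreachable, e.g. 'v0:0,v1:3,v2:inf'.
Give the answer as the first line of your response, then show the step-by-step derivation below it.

v0:17,v1:36,v2:31,v3:4,v4:inf,v5:52,v6:51,v7:16,v8:0

step 1: dist = v0:inf,v1:inf,v2:inf,v3:4,v4:inf,v5:inf,v6:inf,v7:inf,v8:0
step 2: dist = v0:17,v1:inf,v2:inf,v3:4,v4:inf,v5:inf,v6:inf,v7:16,v8:0
step 3: dist = v0:17,v1:36,v2:31,v3:4,v4:inf,v5:inf,v6:inf,v7:16,v8:0
step 4: dist = v0:17,v1:36,v2:31,v3:4,v4:inf,v5:inf,v6:51,v7:16,v8:0
step 5: dist = v0:17,v1:36,v2:31,v3:4,v4:inf,v5:52,v6:51,v7:16,v8:0
step 6: dist = v0:17,v1:36,v2:31,v3:4,v4:inf,v5:52,v6:51,v7:16,v8:0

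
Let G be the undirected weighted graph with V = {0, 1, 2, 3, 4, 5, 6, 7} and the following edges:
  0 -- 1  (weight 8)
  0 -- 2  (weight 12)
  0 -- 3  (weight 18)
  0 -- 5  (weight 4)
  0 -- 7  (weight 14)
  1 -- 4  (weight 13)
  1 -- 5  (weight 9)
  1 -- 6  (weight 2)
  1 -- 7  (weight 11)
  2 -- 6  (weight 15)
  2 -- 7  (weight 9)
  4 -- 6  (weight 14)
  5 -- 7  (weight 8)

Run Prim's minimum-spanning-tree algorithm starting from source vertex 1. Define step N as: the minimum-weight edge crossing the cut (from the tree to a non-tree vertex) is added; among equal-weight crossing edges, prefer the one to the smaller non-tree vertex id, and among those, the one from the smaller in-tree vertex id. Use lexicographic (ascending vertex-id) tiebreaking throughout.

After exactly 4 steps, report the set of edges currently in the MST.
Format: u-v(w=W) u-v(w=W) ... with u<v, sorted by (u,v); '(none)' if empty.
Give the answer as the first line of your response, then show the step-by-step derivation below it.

0-1(w=8) 0-5(w=4) 1-6(w=2) 5-7(w=8)

step 1: add edge 1-6 (w=2); MST = {1-6(w=2)}
step 2: add edge 0-1 (w=8); MST = {0-1(w=8) 1-6(w=2)}
step 3: add edge 0-5 (w=4); MST = {0-1(w=8) 0-5(w=4) 1-6(w=2)}
step 4: add edge 5-7 (w=8); MST = {0-1(w=8) 0-5(w=4) 1-6(w=2) 5-7(w=8)}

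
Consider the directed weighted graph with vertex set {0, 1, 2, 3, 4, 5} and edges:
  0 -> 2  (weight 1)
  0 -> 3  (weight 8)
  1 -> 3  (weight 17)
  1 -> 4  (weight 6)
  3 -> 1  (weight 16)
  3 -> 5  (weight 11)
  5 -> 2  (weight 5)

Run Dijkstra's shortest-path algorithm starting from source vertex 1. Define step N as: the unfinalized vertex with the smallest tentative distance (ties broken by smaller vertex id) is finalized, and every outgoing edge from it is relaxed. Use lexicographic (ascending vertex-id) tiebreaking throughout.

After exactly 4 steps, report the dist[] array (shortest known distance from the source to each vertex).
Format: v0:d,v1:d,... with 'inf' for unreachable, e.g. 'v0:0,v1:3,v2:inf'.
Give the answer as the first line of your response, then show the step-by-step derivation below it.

v0:inf,v1:0,v2:33,v3:17,v4:6,v5:28

step 1: dist = v0:inf,v1:0,v2:inf,v3:17,v4:6,v5:inf
step 2: dist = v0:inf,v1:0,v2:inf,v3:17,v4:6,v5:inf
step 3: dist = v0:inf,v1:0,v2:inf,v3:17,v4:6,v5:28
step 4: dist = v0:inf,v1:0,v2:33,v3:17,v4:6,v5:28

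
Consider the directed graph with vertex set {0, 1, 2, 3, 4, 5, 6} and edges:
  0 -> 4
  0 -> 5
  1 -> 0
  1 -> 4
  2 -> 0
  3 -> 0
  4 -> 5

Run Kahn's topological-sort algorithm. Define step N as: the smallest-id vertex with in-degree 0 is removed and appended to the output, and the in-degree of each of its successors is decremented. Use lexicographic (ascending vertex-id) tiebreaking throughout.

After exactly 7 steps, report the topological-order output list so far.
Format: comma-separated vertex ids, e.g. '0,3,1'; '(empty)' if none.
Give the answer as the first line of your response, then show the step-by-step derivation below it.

1,2,3,0,4,5,6

step 1: output 1; order=[1]; indeg=(2,0,0,0,1,2,0)
step 2: output 2; order=[1,2]; indeg=(1,0,0,0,1,2,0)
step 3: output 3; order=[1,2,3]; indeg=(0,0,0,0,1,2,0)
step 4: output 0; order=[1,2,3,0]; indeg=(0,0,0,0,0,1,0)
step 5: output 4; order=[1,2,3,0,4]; indeg=(0,0,0,0,0,0,0)
step 6: output 5; order=[1,2,3,0,4,5]; indeg=(0,0,0,0,0,0,0)
step 7: output 6; order=[1,2,3,0,4,5,6]; indeg=(0,0,0,0,0,0,0)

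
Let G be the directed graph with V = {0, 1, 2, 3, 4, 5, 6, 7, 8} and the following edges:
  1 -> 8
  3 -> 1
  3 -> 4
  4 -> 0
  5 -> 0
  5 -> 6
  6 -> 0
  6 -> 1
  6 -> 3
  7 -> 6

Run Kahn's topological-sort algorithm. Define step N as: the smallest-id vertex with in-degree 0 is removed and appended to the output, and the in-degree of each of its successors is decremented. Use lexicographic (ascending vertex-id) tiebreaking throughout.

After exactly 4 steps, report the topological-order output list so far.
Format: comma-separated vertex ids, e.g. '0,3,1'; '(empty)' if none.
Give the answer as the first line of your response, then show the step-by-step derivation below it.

2,5,7,6

step 1: output 2; order=[2]; indeg=(3,2,0,1,1,0,2,0,1)
step 2: output 5; order=[2,5]; indeg=(2,2,0,1,1,0,1,0,1)
step 3: output 7; order=[2,5,7]; indeg=(2,2,0,1,1,0,0,0,1)
step 4: output 6; order=[2,5,7,6]; indeg=(1,1,0,0,1,0,0,0,1)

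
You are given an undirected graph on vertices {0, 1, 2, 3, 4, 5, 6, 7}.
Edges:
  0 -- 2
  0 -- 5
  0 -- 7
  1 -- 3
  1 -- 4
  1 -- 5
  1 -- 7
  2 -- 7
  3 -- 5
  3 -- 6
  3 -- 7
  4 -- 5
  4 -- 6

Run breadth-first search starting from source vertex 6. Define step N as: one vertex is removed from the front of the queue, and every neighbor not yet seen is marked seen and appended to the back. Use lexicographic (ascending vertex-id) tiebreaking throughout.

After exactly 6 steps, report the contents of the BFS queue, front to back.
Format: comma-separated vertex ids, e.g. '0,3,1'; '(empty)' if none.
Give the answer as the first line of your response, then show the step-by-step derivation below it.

0,2

step 1: dequeue 6; queue=[3,4]; order=6
step 2: dequeue 3; queue=[4,1,5,7]; order=6,3
step 3: dequeue 4; queue=[1,5,7]; order=6,3,4
step 4: dequeue 1; queue=[5,7]; order=6,3,4,1
step 5: dequeue 5; queue=[7,0]; order=6,3,4,1,5
step 6: dequeue 7; queue=[0,2]; order=6,3,4,1,5,7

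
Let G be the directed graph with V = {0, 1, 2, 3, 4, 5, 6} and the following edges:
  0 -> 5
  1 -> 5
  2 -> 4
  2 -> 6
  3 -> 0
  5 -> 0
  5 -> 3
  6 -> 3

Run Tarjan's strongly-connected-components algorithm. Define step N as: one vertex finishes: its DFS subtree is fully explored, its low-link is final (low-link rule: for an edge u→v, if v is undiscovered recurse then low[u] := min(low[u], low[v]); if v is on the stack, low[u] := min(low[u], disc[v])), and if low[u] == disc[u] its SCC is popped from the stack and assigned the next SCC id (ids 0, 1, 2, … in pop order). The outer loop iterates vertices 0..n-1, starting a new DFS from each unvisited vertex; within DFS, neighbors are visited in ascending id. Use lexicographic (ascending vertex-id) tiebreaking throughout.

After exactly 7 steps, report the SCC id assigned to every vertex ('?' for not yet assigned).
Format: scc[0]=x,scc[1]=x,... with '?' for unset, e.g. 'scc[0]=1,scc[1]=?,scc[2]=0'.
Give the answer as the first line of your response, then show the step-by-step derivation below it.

scc[0]=0,scc[1]=1,scc[2]=4,scc[3]=0,scc[4]=2,scc[5]=0,scc[6]=3

step 1: low=(low[0]=0,low[1]=?,low[2]=?,low[3]=0,low[4]=?,low[5]=0,low[6]=?); scc=(scc[0]=?,scc[1]=?,scc[2]=?,scc[3]=?,scc[4]=?,scc[5]=?,scc[6]=?)
step 2: low=(low[0]=0,low[1]=?,low[2]=?,low[3]=0,low[4]=?,low[5]=0,low[6]=?); scc=(scc[0]=?,scc[1]=?,scc[2]=?,scc[3]=?,scc[4]=?,scc[5]=?,scc[6]=?)
step 3: low=(low[0]=0,low[1]=?,low[2]=?,low[3]=0,low[4]=?,low[5]=0,low[6]=?); scc=(scc[0]=0,scc[1]=?,scc[2]=?,scc[3]=0,scc[4]=?,scc[5]=0,scc[6]=?)
step 4: low=(low[0]=0,low[1]=3,low[2]=?,low[3]=0,low[4]=?,low[5]=0,low[6]=?); scc=(scc[0]=0,scc[1]=1,scc[2]=?,scc[3]=0,scc[4]=?,scc[5]=0,scc[6]=?)
step 5: low=(low[0]=0,low[1]=3,low[2]=4,low[3]=0,low[4]=5,low[5]=0,low[6]=?); scc=(scc[0]=0,scc[1]=1,scc[2]=?,scc[3]=0,scc[4]=2,scc[5]=0,scc[6]=?)
step 6: low=(low[0]=0,low[1]=3,low[2]=4,low[3]=0,low[4]=5,low[5]=0,low[6]=6); scc=(scc[0]=0,scc[1]=1,scc[2]=?,scc[3]=0,scc[4]=2,scc[5]=0,scc[6]=3)
step 7: low=(low[0]=0,low[1]=3,low[2]=4,low[3]=0,low[4]=5,low[5]=0,low[6]=6); scc=(scc[0]=0,scc[1]=1,scc[2]=4,scc[3]=0,scc[4]=2,scc[5]=0,scc[6]=3)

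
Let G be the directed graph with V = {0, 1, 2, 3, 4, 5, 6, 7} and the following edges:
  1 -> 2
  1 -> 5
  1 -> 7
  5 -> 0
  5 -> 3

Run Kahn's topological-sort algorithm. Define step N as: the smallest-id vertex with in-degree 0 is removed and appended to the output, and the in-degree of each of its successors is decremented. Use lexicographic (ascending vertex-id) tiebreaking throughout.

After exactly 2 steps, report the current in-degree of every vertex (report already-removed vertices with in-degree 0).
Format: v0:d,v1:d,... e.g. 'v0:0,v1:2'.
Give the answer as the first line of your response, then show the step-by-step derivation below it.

v0:1,v1:0,v2:0,v3:1,v4:0,v5:0,v6:0,v7:0

step 1: output 1; order=[1]; indeg=(1,0,0,1,0,0,0,0)
step 2: output 2; order=[1,2]; indeg=(1,0,0,1,0,0,0,0)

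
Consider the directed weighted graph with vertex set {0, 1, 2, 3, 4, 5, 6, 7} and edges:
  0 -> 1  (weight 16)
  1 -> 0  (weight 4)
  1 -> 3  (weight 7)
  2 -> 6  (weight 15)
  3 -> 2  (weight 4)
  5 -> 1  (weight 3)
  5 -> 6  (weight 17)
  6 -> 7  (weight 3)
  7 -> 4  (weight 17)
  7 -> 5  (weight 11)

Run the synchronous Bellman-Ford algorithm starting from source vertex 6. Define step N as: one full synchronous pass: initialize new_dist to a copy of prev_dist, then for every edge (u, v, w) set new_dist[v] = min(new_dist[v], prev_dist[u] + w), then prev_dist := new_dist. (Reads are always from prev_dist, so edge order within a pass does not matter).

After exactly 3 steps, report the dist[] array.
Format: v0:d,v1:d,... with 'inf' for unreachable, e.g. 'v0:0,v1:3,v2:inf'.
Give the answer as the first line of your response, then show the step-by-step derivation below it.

v0:inf,v1:17,v2:inf,v3:inf,v4:20,v5:14,v6:0,v7:3

step 1: dist = v0:inf,v1:inf,v2:inf,v3:inf,v4:inf,v5:inf,v6:0,v7:3
step 2: dist = v0:inf,v1:inf,v2:inf,v3:inf,v4:20,v5:14,v6:0,v7:3
step 3: dist = v0:inf,v1:17,v2:inf,v3:inf,v4:20,v5:14,v6:0,v7:3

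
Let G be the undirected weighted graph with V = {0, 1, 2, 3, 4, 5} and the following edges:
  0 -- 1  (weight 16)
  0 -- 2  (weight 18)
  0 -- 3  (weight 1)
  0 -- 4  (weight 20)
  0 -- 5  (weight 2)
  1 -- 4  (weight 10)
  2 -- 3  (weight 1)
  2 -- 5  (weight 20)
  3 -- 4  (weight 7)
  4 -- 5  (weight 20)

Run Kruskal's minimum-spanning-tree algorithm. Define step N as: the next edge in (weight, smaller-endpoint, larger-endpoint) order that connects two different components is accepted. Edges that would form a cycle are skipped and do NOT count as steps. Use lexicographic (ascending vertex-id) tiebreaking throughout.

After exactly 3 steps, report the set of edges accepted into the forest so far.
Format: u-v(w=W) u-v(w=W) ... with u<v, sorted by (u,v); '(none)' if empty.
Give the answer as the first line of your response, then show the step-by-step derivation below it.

0-3(w=1) 0-5(w=2) 2-3(w=1)

step 1: add edge 0-3 (w=1); MST = {0-3(w=1)}
step 2: add edge 2-3 (w=1); MST = {0-3(w=1) 2-3(w=1)}
step 3: add edge 0-5 (w=2); MST = {0-3(w=1) 0-5(w=2) 2-3(w=1)}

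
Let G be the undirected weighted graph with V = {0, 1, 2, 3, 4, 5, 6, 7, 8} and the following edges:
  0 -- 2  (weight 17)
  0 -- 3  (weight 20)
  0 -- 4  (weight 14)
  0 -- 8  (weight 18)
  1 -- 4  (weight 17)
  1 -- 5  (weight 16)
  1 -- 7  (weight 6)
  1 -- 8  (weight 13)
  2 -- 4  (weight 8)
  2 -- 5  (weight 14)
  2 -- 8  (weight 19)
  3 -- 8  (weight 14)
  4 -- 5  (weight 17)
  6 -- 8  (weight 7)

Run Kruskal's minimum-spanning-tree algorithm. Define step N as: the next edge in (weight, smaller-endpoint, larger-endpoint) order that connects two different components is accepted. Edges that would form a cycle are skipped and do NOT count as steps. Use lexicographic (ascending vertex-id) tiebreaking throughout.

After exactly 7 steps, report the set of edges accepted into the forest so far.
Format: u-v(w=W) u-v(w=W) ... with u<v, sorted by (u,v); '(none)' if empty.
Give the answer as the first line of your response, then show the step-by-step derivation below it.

0-4(w=14) 1-7(w=6) 1-8(w=13) 2-4(w=8) 2-5(w=14) 3-8(w=14) 6-8(w=7)

step 1: add edge 1-7 (w=6); MST = {1-7(w=6)}
step 2: add edge 6-8 (w=7); MST = {1-7(w=6) 6-8(w=7)}
step 3: add edge 2-4 (w=8); MST = {1-7(w=6) 2-4(w=8) 6-8(w=7)}
step 4: add edge 1-8 (w=13); MST = {1-7(w=6) 1-8(w=13) 2-4(w=8) 6-8(w=7)}
step 5: add edge 0-4 (w=14); MST = {0-4(w=14) 1-7(w=6) 1-8(w=13) 2-4(w=8) 6-8(w=7)}
step 6: add edge 2-5 (w=14); MST = {0-4(w=14) 1-7(w=6) 1-8(w=13) 2-4(w=8) 2-5(w=14) 6-8(w=7)}
step 7: add edge 3-8 (w=14); MST = {0-4(w=14) 1-7(w=6) 1-8(w=13) 2-4(w=8) 2-5(w=14) 3-8(w=14) 6-8(w=7)}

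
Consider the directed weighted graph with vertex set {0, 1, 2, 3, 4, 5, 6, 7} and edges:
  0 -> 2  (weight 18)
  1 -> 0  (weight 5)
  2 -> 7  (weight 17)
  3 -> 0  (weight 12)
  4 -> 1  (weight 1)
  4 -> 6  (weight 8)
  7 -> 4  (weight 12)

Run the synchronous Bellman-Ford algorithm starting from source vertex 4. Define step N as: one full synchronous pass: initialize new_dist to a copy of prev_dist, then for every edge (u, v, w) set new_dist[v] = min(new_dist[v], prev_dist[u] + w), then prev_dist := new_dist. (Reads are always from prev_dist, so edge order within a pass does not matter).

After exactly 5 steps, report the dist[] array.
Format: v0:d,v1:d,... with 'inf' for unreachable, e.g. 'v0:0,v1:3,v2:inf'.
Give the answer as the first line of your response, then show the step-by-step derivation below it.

v0:6,v1:1,v2:24,v3:inf,v4:0,v5:inf,v6:8,v7:41

step 1: dist = v0:inf,v1:1,v2:inf,v3:inf,v4:0,v5:inf,v6:8,v7:inf
step 2: dist = v0:6,v1:1,v2:inf,v3:inf,v4:0,v5:inf,v6:8,v7:inf
step 3: dist = v0:6,v1:1,v2:24,v3:inf,v4:0,v5:inf,v6:8,v7:inf
step 4: dist = v0:6,v1:1,v2:24,v3:inf,v4:0,v5:inf,v6:8,v7:41
step 5: dist = v0:6,v1:1,v2:24,v3:inf,v4:0,v5:inf,v6:8,v7:41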